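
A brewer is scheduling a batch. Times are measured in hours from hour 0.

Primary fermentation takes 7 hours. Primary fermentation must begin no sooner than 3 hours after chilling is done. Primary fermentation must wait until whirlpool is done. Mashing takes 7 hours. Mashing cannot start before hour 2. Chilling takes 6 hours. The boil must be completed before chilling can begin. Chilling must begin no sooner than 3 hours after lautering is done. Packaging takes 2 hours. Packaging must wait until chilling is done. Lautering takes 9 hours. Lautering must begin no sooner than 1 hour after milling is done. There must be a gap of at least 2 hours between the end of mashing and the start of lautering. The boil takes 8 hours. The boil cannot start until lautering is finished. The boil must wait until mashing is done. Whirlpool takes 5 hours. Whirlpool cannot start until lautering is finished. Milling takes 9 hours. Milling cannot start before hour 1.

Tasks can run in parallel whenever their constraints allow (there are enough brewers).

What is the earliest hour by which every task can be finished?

44

Mashing cannot begin until its own release at hour 2. It runs from hour 2 to 2 + 7 = hour 9.
Milling cannot begin until its own release at hour 1. It runs from hour 1 to 1 + 9 = hour 10.
Lautering has to wait for milling (finishes hour 10, plus 1-hour gap → hour 11); mashing (finishes hour 9, plus 2-hour gap → hour 11). The latest of these is hour 11, so lautering runs hour 11 to 11 + 9 = hour 20.
Whirlpool waits on lautering (finishes hour 20), so it starts at hour 20 and finishes at 20 + 5 = hour 25.
The boil needs all of lautering (finishes hour 20); mashing (finishes hour 9). That puts its earliest start at hour 20; it finishes at 20 + 8 = hour 28.
Chilling has to wait for the boil (finishes hour 28); lautering (finishes hour 20, plus 3-hour gap → hour 23). The latest of these is hour 28, so chilling runs hour 28 to 28 + 6 = hour 34.
Packaging waits on chilling (finishes hour 34), so it starts at hour 34 and finishes at 34 + 2 = hour 36.
Primary fermentation needs all of chilling (finishes hour 34, plus 3-hour gap → hour 37); whirlpool (finishes hour 25). That puts its earliest start at hour 37; it finishes at 37 + 7 = hour 44.
All tasks are finished once the last one completes. Finish times: Milling at 10, Mashing at 9, Lautering at 20, The boil at 28, Whirlpool at 25, Chilling at 34, Primary fermentation at 44, Packaging at 36. The latest is hour 44.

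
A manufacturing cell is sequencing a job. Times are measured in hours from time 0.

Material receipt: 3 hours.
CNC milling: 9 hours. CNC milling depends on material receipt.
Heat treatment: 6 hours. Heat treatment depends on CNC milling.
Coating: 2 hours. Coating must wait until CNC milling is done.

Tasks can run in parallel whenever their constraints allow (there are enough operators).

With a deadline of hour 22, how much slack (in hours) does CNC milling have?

4

Nothing blocks material receipt, so it runs from hour 0 to hour 3.
After material receipt (finishes hour 3), CNC milling can start at hour 3 and finishes at hour 12.

Working backward from the deadline:
Heat treatment must finish by hour 22; it takes 6 hours, so it must start by 22 − 6 = hour 16.
Coating must finish by hour 22; it takes 2 hours, so it must start by 22 − 2 = hour 20.
CNC milling must finish in time for heat treatment (must start by hour 16); coating (must start by hour 20). The tightest is hour 16, so CNC milling must start by 16 − 9 = hour 7.
So CNC milling can start as early as hour 3 and as late as hour 7, giving 7 − 3 = 4 hours of slack.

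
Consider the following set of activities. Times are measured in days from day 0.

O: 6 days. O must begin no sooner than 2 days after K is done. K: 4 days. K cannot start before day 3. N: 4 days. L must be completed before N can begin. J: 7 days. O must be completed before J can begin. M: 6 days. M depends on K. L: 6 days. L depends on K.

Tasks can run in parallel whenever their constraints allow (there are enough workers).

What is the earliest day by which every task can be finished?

After its own release at day 3, K can start at day 3 and finishes at day 7.
After K (finishes day 7, plus 2-day gap → day 9), O can start at day 9 and finishes at day 15.
J cannot begin until O (finishes day 15). It runs from day 15 to 15 + 7 = day 22.
M waits on K (finishes day 7), so it starts at day 7 and finishes at 7 + 6 = day 13.
L cannot begin until K (finishes day 7). It runs from day 7 to 7 + 6 = day 13.
N cannot begin until L (finishes day 13). It runs from day 13 to 13 + 4 = day 17.
All tasks are finished once the last one completes. Finish times: J at 22, K at 7, L at 13, M at 13, N at 17, O at 15. The latest is day 22.

22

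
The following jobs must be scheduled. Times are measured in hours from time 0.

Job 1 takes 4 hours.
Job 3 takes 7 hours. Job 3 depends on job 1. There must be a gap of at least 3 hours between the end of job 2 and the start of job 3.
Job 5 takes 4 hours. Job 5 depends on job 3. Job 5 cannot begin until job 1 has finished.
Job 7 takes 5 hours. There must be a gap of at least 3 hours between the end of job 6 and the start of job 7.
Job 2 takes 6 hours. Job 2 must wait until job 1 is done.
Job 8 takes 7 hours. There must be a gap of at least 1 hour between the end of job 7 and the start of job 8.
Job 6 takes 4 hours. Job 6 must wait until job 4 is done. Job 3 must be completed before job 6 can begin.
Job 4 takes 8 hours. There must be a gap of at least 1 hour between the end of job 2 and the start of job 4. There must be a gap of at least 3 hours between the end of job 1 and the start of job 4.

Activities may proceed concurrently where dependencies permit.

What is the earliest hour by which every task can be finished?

40

Job 1 has no prerequisites, so it starts at hour 0 and finishes at hour 4.
Job 2 cannot begin until job 1 (finishes hour 4). It runs from hour 4 to 4 + 6 = hour 10.
Job 4 needs all of job 2 (finishes hour 10, plus 1-hour gap → hour 11); job 1 (finishes hour 4, plus 3-hour gap → hour 7). That puts its earliest start at hour 11; it finishes at 11 + 8 = hour 19.
Job 3 cannot start until job 1 (finishes hour 4); job 2 (finishes hour 10, plus 3-hour gap → hour 13). The controlling bound is hour 13, so job 3 finishes at 13 + 7 = hour 20.
Job 6 needs all of job 4 (finishes hour 19); job 3 (finishes hour 20). That puts its earliest start at hour 20; it finishes at 20 + 4 = hour 24.
After job 6 (finishes hour 24, plus 3-hour gap → hour 27), job 7 can start at hour 27 and finishes at hour 32.
Job 8 cannot begin until job 7 (finishes hour 32, plus 1-hour gap → hour 33). It runs from hour 33 to 33 + 7 = hour 40.
For job 5: job 3 (finishes hour 20); job 1 (finishes hour 4). Taking the maximum gives a start of hour 20, and it finishes at 20 + 4 = hour 24.
All tasks are finished once the last one completes. Finish times: Job 1 at 4, Job 2 at 10, Job 3 at 20, Job 4 at 19, Job 5 at 24, Job 6 at 24, Job 7 at 32, Job 8 at 40. The latest is hour 40.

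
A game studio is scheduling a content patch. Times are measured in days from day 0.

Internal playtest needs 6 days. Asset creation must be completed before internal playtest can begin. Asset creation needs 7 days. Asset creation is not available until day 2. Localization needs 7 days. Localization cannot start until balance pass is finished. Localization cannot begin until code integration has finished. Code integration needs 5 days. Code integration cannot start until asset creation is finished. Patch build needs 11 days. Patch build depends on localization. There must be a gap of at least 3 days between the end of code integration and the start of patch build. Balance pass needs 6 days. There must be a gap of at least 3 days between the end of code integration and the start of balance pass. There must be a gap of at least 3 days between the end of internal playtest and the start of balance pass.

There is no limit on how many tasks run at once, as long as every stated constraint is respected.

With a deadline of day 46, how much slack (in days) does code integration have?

5

After its own release at day 2, asset creation can start at day 2 and finishes at day 9.
Code integration waits on asset creation (finishes day 9), so it starts at day 9 and finishes at 9 + 5 = day 14.

Working backward from the deadline:
Patch build has no dependents, so it just needs to finish by day 46. Starting by 46 − 11 = day 35 achieves that.
Localization must finish before patch build (must start by day 35). With a 7-day duration, localization must start by 35 − 7 = day 28.
Balance pass feeds into localization (must start by day 28); so balance pass must finish by day 28 and therefore start by day 22.
For code integration: balance pass (must start by day 22, minus 3-day gap → day 19); localization (must start by day 28); patch build (must start by day 35, minus 3-day gap → day 32). The most restrictive is day 19; with a 5-day duration, code integration must start by day 14.
So code integration can start as early as day 9 and as late as day 14, giving 14 − 9 = 5 days of slack.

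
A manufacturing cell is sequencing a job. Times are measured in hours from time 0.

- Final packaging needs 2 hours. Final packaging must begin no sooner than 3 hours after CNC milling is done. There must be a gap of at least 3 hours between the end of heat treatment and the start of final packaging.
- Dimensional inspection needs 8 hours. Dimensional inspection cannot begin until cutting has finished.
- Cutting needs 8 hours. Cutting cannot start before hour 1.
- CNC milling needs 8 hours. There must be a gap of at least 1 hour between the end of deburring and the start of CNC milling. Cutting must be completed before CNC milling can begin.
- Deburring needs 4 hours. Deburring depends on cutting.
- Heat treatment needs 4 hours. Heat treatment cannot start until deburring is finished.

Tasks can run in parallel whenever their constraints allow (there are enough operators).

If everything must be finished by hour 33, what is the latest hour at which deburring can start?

15

Nothing follows final packaging; the deadline of hour 33 is its only limit. It must start by 33 − 2 = hour 31.
Since final packaging (must start by hour 31, minus 3-hour gap → hour 28) depends on it, CNC milling must finish by hour 28. Backing off its 8-hour duration gives a latest start of hour 20.
Heat treatment has to be done before final packaging (must start by hour 31, minus 3-hour gap → hour 28). That means finishing by hour 28, i.e. starting by 28 − 4 = hour 24.
Deburring must finish in time for CNC milling (must start by hour 20, minus 1-hour gap → hour 19); heat treatment (must start by hour 24). The tightest is hour 19, so deburring must start by 19 − 4 = hour 15.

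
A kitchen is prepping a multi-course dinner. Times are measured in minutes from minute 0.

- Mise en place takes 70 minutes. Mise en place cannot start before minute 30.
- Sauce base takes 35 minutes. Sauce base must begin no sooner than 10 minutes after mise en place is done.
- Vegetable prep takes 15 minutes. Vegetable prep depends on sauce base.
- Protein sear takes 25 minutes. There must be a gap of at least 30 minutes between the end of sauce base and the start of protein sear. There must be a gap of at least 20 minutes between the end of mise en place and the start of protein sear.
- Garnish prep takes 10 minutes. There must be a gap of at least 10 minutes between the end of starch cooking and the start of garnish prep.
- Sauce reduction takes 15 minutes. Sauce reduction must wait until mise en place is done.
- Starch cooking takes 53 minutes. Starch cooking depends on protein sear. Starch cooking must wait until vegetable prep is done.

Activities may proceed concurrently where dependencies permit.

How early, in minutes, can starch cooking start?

200

Mise en place waits on its own release at minute 30, so it starts at minute 30 and finishes at 30 + 70 = minute 100.
Sauce base cannot begin until mise en place (finishes minute 100, plus 10-minute gap → minute 110). It runs from minute 110 to 110 + 35 = minute 145.
Vegetable prep waits on sauce base (finishes minute 145), so it starts at minute 145 and finishes at 145 + 15 = minute 160.
Protein sear cannot start until sauce base (finishes minute 145, plus 30-minute gap → minute 175); mise en place (finishes minute 100, plus 20-minute gap → minute 120). The controlling bound is minute 175, so protein sear finishes at 175 + 25 = minute 200.
Starch cooking waits on protein sear (finishes minute 200); vegetable prep (finishes minute 160). The latest of these is minute 200, which is the earliest starch cooking can start.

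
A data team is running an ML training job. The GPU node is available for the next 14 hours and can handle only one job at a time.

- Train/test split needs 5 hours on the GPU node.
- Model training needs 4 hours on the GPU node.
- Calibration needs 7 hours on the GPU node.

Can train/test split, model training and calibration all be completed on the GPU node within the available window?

Running back to back, the jobs need 5 + 4 + 7 = 16 hours on the GPU node.
Since 16 > 14, they cannot all fit.

No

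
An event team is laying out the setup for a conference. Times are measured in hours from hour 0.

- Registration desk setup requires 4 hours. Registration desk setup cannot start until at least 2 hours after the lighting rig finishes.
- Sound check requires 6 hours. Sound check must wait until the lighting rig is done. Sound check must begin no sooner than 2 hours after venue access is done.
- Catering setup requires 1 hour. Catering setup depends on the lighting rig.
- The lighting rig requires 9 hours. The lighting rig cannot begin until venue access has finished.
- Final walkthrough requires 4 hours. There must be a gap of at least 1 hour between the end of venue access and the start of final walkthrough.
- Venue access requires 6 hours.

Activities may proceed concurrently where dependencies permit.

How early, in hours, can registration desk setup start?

17

Venue access has no prerequisites, so it starts at hour 0 and finishes at hour 6.
The lighting rig cannot begin until venue access (finishes hour 6). It runs from hour 6 to 6 + 9 = hour 15.
Registration desk setup waits on the lighting rig (finishes hour 15, plus 2-hour gap → hour 17), so the earliest it can start is hour 17.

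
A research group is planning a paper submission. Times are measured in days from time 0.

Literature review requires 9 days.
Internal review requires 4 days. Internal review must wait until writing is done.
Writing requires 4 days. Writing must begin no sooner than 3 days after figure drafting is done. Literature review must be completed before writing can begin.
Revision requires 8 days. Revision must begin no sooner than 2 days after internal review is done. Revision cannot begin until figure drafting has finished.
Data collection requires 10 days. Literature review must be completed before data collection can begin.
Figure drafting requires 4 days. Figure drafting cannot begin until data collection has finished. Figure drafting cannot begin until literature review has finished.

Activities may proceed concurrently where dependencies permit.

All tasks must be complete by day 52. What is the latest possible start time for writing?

34

To finish by day 52, revision (duration 8) must start no later than day 44.
Internal review has to be done before revision (must start by day 44, minus 2-day gap → day 42). That means finishing by day 42, i.e. starting by 42 − 4 = day 38.
Writing must finish before internal review (must start by day 38). With a 4-day duration, writing must start by 38 − 4 = day 34.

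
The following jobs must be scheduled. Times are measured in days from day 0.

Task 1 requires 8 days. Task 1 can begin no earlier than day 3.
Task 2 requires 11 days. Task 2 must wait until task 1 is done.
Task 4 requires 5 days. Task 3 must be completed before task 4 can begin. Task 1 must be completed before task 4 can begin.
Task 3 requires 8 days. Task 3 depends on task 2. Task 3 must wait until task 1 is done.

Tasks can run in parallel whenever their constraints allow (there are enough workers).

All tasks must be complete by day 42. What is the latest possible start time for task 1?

10

Task 4 has no dependents, so it just needs to finish by day 42. Starting by 42 − 5 = day 37 achieves that.
Since task 4 (must start by day 37) depends on it, task 3 must finish by day 37. Backing off its 8-day duration gives a latest start of day 29.
Task 2 must finish before task 3 (must start by day 29). With an 11-day duration, task 2 must start by 29 − 11 = day 18.
Task 1 must finish in time for task 2 (must start by day 18); task 3 (must start by day 29); task 4 (must start by day 37). The tightest is day 18, so task 1 must start by 18 − 8 = day 10.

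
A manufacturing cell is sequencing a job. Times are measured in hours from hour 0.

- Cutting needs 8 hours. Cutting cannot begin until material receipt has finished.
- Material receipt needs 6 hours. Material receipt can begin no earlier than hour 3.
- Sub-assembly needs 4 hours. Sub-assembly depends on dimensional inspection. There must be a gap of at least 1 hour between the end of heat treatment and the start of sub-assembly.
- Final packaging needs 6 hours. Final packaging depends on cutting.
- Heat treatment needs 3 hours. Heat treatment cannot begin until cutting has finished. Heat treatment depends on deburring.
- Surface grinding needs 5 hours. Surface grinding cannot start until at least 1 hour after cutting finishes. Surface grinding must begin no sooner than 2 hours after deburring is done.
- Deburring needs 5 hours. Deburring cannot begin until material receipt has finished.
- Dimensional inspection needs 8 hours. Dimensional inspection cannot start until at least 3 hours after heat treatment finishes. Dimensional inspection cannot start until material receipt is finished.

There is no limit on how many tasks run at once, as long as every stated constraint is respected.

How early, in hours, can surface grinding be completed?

23

Material receipt waits on its own release at hour 3, so it starts at hour 3 and finishes at 3 + 6 = hour 9.
After material receipt (finishes hour 9), deburring can start at hour 9 and finishes at hour 14.
Cutting cannot begin until material receipt (finishes hour 9). It runs from hour 9 to 9 + 8 = hour 17.
Surface grinding has to wait for cutting (finishes hour 17, plus 1-hour gap → hour 18); deburring (finishes hour 14, plus 2-hour gap → hour 16). The latest of these is hour 18, so surface grinding runs hour 18 to 18 + 5 = hour 23.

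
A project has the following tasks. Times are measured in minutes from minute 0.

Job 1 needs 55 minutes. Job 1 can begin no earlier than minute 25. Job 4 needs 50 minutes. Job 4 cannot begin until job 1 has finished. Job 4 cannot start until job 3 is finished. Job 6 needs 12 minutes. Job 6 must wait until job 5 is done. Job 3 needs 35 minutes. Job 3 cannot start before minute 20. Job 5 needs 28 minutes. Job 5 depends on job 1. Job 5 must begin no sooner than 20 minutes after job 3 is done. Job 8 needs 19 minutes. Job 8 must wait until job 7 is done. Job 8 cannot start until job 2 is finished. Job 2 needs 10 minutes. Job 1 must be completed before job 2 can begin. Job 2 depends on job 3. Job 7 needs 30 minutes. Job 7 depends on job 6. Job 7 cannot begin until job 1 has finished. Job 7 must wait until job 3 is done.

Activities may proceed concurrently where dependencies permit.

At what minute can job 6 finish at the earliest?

120

Job 3 cannot begin until its own release at minute 20. It runs from minute 20 to 20 + 35 = minute 55.
Job 1 cannot begin until its own release at minute 25. It runs from minute 25 to 25 + 55 = minute 80.
Job 5 needs all of job 1 (finishes minute 80); job 3 (finishes minute 55, plus 20-minute gap → minute 75). That puts its earliest start at minute 80; it finishes at 80 + 28 = minute 108.
Job 6 waits on job 5 (finishes minute 108), so it starts at minute 108 and finishes at 108 + 12 = minute 120.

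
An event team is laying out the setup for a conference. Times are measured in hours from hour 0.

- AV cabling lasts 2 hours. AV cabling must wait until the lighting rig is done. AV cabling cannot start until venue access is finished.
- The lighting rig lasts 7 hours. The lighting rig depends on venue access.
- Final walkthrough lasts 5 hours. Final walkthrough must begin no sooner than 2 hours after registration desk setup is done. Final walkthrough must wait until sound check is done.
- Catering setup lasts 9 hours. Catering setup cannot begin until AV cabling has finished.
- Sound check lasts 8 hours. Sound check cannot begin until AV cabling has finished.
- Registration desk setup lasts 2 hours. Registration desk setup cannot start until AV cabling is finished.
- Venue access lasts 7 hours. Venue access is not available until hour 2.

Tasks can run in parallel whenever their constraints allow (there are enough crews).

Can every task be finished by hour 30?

Venue access waits on its own release at hour 2, so it starts at hour 2 and finishes at 2 + 7 = hour 9.
The lighting rig cannot begin until venue access (finishes hour 9). It runs from hour 9 to 9 + 7 = hour 16.
AV cabling needs all of the lighting rig (finishes hour 16); venue access (finishes hour 9). That puts its earliest start at hour 16; it finishes at 16 + 2 = hour 18.
After AV cabling (finishes hour 18), sound check can start at hour 18 and finishes at hour 26.
Catering setup cannot begin until AV cabling (finishes hour 18). It runs from hour 18 to 18 + 9 = hour 27.
Registration desk setup waits on AV cabling (finishes hour 18), so it starts at hour 18 and finishes at 18 + 2 = hour 20.
Final walkthrough needs all of registration desk setup (finishes hour 20, plus 2-hour gap → hour 22); sound check (finishes hour 26). That puts its earliest start at hour 26; it finishes at 26 + 5 = hour 31.
The earliest everything can be done is hour 31, which is after the deadline of 30, so it is not possible.

No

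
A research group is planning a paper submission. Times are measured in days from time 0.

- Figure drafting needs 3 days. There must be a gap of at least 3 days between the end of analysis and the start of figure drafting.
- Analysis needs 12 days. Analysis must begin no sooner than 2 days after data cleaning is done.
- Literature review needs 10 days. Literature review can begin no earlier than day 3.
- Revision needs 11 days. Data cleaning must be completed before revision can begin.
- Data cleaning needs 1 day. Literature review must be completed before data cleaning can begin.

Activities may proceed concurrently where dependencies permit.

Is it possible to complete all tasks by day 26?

Literature review waits on its own release at day 3, so it starts at day 3 and finishes at 3 + 10 = day 13.
Data cleaning waits on literature review (finishes day 13), so it starts at day 13 and finishes at 13 + 1 = day 14.
After data cleaning (finishes day 14), revision can start at day 14 and finishes at day 25.
After data cleaning (finishes day 14, plus 2-day gap → day 16), analysis can start at day 16 and finishes at day 28.
Figure drafting waits on analysis (finishes day 28, plus 3-day gap → day 31), so it starts at day 31 and finishes at 31 + 3 = day 34.
The earliest everything can be done is day 34, which is after the deadline of 26, so it is not possible.

No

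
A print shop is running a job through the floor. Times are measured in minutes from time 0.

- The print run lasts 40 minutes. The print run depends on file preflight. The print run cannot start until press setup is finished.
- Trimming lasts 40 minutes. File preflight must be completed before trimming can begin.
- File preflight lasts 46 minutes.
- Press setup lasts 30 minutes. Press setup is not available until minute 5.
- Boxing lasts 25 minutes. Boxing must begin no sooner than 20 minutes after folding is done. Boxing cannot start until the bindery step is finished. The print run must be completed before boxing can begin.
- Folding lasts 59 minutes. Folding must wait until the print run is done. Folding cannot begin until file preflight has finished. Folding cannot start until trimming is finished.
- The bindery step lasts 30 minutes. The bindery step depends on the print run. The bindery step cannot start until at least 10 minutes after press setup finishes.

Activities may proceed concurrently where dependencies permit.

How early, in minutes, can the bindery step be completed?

116

After its own release at minute 5, press setup can start at minute 5 and finishes at minute 35.
File preflight has no prerequisites, so it starts at minute 0 and finishes at minute 46.
The print run has to wait for file preflight (finishes minute 46); press setup (finishes minute 35). The latest of these is minute 46, so the print run runs minute 46 to 46 + 40 = minute 86.
The bindery step has to wait for the print run (finishes minute 86); press setup (finishes minute 35, plus 10-minute gap → minute 45). The latest of these is minute 86, so the bindery step runs minute 86 to 86 + 30 = minute 116.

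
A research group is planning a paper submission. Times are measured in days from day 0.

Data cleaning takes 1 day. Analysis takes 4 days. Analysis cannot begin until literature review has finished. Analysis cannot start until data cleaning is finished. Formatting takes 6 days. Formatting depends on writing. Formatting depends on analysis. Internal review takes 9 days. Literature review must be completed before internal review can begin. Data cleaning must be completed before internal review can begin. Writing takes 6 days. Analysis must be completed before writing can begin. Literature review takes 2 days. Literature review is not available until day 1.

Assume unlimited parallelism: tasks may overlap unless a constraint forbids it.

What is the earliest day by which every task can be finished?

19

Data cleaning has no prerequisites, so it starts at day 0 and finishes at day 1.
After its own release at day 1, literature review can start at day 1 and finishes at day 3.
For internal review: literature review (finishes day 3); data cleaning (finishes day 1). Taking the maximum gives a start of day 3, and it finishes at 3 + 9 = day 12.
Analysis needs all of literature review (finishes day 3); data cleaning (finishes day 1). That puts its earliest start at day 3; it finishes at 3 + 4 = day 7.
Writing waits on analysis (finishes day 7), so it starts at day 7 and finishes at 7 + 6 = day 13.
For formatting: writing (finishes day 13); analysis (finishes day 7). Taking the maximum gives a start of day 13, and it finishes at 13 + 6 = day 19.
All tasks are finished once the last one completes. Finish times: Literature review at 3, Data cleaning at 1, Analysis at 7, Writing at 13, Internal review at 12, Formatting at 19. The latest is day 19.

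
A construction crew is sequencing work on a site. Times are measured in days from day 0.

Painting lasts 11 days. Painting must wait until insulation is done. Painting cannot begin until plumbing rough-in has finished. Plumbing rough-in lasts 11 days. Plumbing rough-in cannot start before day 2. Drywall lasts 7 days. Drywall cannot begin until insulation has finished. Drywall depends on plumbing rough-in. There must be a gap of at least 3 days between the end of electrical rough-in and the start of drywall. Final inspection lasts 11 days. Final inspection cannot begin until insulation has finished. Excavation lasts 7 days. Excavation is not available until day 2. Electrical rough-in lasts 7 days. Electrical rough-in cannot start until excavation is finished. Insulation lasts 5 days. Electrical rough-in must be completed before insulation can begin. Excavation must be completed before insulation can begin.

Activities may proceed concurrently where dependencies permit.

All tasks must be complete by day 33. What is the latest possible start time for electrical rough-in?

10

To finish by day 33, drywall (duration 7) must start no later than day 26.
Painting must finish by day 33; it takes 11 days, so it must start by 33 − 11 = day 22.
Nothing follows final inspection; the deadline of day 33 is its only limit. It must start by 33 − 11 = day 22.
Insulation has several dependents: drywall (must start by day 26); painting (must start by day 22); final inspection (must start by day 22). The earliest of those limits is day 22, so insulation must start by 22 − 5 = day 17.
For electrical rough-in: insulation (must start by day 17); drywall (must start by day 26, minus 3-day gap → day 23). The most restrictive is day 17; with a 7-day duration, electrical rough-in must start by day 10.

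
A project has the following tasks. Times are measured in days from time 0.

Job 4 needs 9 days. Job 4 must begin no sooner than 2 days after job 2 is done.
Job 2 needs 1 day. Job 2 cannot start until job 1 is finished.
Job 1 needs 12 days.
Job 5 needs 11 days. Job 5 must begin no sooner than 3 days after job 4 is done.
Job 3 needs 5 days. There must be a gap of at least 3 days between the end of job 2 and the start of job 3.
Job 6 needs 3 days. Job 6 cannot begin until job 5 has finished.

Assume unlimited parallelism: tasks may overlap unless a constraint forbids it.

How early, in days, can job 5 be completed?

38

Nothing blocks job 1, so it runs from day 0 to day 12.
After job 1 (finishes day 12), job 2 can start at day 12 and finishes at day 13.
Job 4 cannot begin until job 2 (finishes day 13, plus 2-day gap → day 15). It runs from day 15 to 15 + 9 = day 24.
After job 4 (finishes day 24, plus 3-day gap → day 27), job 5 can start at day 27 and finishes at day 38.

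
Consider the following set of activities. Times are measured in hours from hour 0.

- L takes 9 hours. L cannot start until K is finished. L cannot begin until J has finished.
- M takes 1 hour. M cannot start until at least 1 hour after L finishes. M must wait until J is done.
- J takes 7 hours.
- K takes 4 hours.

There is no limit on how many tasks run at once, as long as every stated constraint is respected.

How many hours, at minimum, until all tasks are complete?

18

Nothing blocks K, so it runs from hour 0 to hour 4.
J can start immediately at hour 0; it finishes at hour 7.
For L: K (finishes hour 4); J (finishes hour 7). Taking the maximum gives a start of hour 7, and it finishes at 7 + 9 = hour 16.
M has to wait for L (finishes hour 16, plus 1-hour gap → hour 17); J (finishes hour 7). The latest of these is hour 17, so M runs hour 17 to 17 + 1 = hour 18.
All tasks are finished once the last one completes. Finish times: J at 7, K at 4, L at 16, M at 18. The latest is hour 18.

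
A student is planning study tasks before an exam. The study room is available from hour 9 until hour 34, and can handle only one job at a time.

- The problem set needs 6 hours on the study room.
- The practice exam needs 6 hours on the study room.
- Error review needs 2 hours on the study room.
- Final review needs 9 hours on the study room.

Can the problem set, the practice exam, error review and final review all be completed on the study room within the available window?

The study room window is 34 − 9 = 25 hours.
Running back to back, the jobs need 6 + 6 + 2 + 9 = 23 hours on the study room.
Since 23 ≤ 25, they fit within the window.

Yes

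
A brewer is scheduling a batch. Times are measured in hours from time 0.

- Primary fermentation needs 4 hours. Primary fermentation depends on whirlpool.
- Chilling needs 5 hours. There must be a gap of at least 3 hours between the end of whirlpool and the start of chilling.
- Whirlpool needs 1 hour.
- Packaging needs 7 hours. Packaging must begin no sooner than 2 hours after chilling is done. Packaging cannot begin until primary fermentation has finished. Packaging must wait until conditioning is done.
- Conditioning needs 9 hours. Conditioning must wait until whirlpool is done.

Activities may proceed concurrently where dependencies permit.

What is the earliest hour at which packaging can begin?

Whirlpool can start immediately at hour 0; it finishes at hour 1.
Conditioning waits on whirlpool (finishes hour 1), so it starts at hour 1 and finishes at 1 + 9 = hour 10.
After whirlpool (finishes hour 1), primary fermentation can start at hour 1 and finishes at hour 5.
Chilling waits on whirlpool (finishes hour 1, plus 3-hour gap → hour 4), so it starts at hour 4 and finishes at 4 + 5 = hour 9.
Packaging waits on chilling (finishes hour 9, plus 2-hour gap → hour 11); primary fermentation (finishes hour 5); conditioning (finishes hour 10). The latest of these is hour 11, which is the earliest packaging can start.

11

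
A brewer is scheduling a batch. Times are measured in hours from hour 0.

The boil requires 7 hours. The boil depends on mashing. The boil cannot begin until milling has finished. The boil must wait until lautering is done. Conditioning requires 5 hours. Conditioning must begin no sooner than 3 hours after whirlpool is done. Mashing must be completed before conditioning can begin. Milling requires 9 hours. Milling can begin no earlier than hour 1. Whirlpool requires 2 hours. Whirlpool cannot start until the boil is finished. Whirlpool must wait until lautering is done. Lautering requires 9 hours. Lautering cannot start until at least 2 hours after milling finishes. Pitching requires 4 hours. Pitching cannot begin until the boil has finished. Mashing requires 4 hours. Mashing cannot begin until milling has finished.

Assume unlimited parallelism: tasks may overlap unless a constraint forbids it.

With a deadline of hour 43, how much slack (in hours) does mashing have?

After its own release at hour 1, milling can start at hour 1 and finishes at hour 10.
After milling (finishes hour 10), mashing can start at hour 10 and finishes at hour 14.

Working backward from the deadline:
Conditioning has no dependents, so it just needs to finish by hour 43. Starting by 43 − 5 = hour 38 achieves that.
Whirlpool feeds into conditioning (must start by hour 38, minus 3-hour gap → hour 35); so whirlpool must finish by hour 35 and therefore start by hour 33.
Pitching has no dependents, so it just needs to finish by hour 43. Starting by 43 − 4 = hour 39 achieves that.
The boil has several dependents: whirlpool (must start by hour 33); pitching (must start by hour 39). The earliest of those limits is hour 33, so the boil must start by 33 − 7 = hour 26.
Mashing feeds the boil (must start by hour 26); conditioning (must start by hour 38). Taking the minimum, mashing must finish by hour 26 and start by 26 − 4 = hour 22.
So mashing can start as early as hour 10 and as late as hour 22, giving 22 − 10 = 12 hours of slack.

12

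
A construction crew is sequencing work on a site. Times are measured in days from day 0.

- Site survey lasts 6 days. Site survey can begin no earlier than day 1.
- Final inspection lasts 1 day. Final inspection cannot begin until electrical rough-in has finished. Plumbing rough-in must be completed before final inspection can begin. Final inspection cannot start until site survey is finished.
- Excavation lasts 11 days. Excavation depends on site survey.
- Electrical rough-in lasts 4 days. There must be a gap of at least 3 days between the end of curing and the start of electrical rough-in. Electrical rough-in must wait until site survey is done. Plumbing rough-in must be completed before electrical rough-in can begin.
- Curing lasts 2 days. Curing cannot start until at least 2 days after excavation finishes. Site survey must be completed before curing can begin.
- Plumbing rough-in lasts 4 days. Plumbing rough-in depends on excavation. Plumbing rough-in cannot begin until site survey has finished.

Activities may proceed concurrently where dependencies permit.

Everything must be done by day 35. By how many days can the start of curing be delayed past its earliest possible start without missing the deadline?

After its own release at day 1, site survey can start at day 1 and finishes at day 7.
After site survey (finishes day 7), excavation can start at day 7 and finishes at day 18.
For curing: excavation (finishes day 18, plus 2-day gap → day 20); site survey (finishes day 7). Taking the maximum gives a start of day 20, and it finishes at 20 + 2 = day 22.

Working backward from the deadline:
Final inspection must finish by day 35; it takes 1 day, so it must start by 35 − 1 = day 34.
Electrical rough-in has to be done before final inspection (must start by day 34). That means finishing by day 34, i.e. starting by 34 − 4 = day 30.
Curing must finish before electrical rough-in (must start by day 30, minus 3-day gap → day 27). With a 2-day duration, curing must start by 27 − 2 = day 25.
So curing can start as early as day 20 and as late as day 25, giving 25 − 20 = 5 days of slack.

5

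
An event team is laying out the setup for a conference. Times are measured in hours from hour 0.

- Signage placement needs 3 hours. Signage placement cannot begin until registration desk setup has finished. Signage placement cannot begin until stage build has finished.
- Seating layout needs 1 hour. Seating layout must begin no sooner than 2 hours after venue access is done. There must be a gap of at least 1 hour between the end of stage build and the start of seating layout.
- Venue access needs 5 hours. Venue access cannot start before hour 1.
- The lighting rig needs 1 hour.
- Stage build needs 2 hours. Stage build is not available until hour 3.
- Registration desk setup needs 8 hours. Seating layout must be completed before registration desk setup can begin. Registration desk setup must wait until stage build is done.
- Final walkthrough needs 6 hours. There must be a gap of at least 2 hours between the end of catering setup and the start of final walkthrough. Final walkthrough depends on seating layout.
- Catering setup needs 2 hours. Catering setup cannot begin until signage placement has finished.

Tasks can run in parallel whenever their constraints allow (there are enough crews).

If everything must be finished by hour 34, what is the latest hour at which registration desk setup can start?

Nothing follows final walkthrough; the deadline of hour 34 is its only limit. It must start by 34 − 6 = hour 28.
Catering setup has to be done before final walkthrough (must start by hour 28, minus 2-hour gap → hour 26). That means finishing by hour 26, i.e. starting by 26 − 2 = hour 24.
Signage placement feeds into catering setup (must start by hour 24); so signage placement must finish by hour 24 and therefore start by hour 21.
Registration desk setup feeds into signage placement (must start by hour 21); so registration desk setup must finish by hour 21 and therefore start by hour 13.

13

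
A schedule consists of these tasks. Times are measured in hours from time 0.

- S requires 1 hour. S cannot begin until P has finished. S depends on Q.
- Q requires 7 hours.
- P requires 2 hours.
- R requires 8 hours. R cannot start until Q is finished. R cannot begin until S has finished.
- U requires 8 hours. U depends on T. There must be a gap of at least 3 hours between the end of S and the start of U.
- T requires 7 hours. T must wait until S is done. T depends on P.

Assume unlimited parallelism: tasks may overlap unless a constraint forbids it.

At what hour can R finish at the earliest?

16

Nothing blocks Q, so it runs from hour 0 to hour 7.
P has no prerequisites, so it starts at hour 0 and finishes at hour 2.
S needs all of P (finishes hour 2); Q (finishes hour 7). That puts its earliest start at hour 7; it finishes at 7 + 1 = hour 8.
R has to wait for Q (finishes hour 7); S (finishes hour 8). The latest of these is hour 8, so R runs hour 8 to 8 + 8 = hour 16.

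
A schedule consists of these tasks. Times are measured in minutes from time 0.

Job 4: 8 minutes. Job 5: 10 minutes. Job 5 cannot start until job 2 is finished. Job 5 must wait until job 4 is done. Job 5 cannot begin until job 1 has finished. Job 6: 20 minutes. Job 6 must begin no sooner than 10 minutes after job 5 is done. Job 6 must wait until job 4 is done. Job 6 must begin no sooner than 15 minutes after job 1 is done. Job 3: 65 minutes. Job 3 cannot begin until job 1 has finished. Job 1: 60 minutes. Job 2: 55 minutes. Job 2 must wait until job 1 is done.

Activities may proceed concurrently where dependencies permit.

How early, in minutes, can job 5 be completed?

Job 4 has no prerequisites, so it starts at minute 0 and finishes at minute 8.
Job 1 has no prerequisites, so it starts at minute 0 and finishes at minute 60.
After job 1 (finishes minute 60), job 2 can start at minute 60 and finishes at minute 115.
Job 5 has to wait for job 2 (finishes minute 115); job 4 (finishes minute 8); job 1 (finishes minute 60). The latest of these is minute 115, so job 5 runs minute 115 to 115 + 10 = minute 125.

125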